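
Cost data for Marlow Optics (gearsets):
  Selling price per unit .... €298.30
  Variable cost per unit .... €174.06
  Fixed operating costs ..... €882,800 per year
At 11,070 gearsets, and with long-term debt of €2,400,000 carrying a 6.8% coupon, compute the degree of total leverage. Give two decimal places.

4.18

Contribution at this volume is 11,070 × €124.24 = €1,375,336.80.
Subtracting fixed costs: EBIT = €1,375,336.80 − €882,800 = €492,536.80. Interest = €163,200.00.
DOL = €1,375,336.80 ÷ €492,536.80 = 2.7924; DFL = €492,536.80 ÷ €329,336.80 = 1.4955.
Combined leverage = 2.7924 × 1.4955 = 4.1760.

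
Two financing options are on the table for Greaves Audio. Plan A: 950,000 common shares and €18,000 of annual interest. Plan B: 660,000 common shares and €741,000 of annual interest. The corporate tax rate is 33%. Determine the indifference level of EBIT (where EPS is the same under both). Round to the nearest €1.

€2,386,448

Set EPS_A = EPS_B: (EBIT − €18,000)(1 − 0.33) ÷ 950,000 = (EBIT − €741,000)(1 − 0.33) ÷ 660,000.
Cancelling (1 − t) and cross-multiplying: 660,000·(EBIT − 18,000) = 950,000·(EBIT − 741,000).
Solving, EBIT = (741,000·950,000 − 18,000·660,000) / (950,000 − 660,000) = 692,070,000,000 / 290,000 = 2,386,448.28.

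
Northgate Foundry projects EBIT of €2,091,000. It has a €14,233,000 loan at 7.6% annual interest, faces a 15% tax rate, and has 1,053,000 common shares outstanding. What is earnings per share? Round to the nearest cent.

Pre-tax income = €2,091,000 − €1,081,708.00 = €1,009,292.00.
Net income = €1,009,292.00 × (1 − 0.15) = €857,898.20.
EPS = €857,898.20 ÷ 1,053,000 = €0.81.

€0.81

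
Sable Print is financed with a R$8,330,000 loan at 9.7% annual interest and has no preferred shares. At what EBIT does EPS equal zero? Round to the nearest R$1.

R$808,010

Annual interest = 9.7% × R$8,330,000 = R$808,010.00.
Without preferred stock the financial break-even is simply EBIT = interest = R$808,010.00.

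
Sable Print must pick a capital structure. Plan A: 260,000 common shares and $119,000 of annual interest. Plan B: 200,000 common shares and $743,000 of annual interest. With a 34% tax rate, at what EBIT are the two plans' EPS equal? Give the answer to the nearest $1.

Set EPS_A = EPS_B: (EBIT − $119,000)(1 − 0.34) ÷ 260,000 = (EBIT − $743,000)(1 − 0.34) ÷ 200,000.
Cancelling (1 − t) and cross-multiplying: 200,000·(EBIT − 119,000) = 260,000·(EBIT − 743,000).
Solving, EBIT = (743,000·260,000 − 119,000·200,000) / (260,000 − 200,000) = 169,380,000,000 / 60,000 = 2,823,000.00.

$2,823,000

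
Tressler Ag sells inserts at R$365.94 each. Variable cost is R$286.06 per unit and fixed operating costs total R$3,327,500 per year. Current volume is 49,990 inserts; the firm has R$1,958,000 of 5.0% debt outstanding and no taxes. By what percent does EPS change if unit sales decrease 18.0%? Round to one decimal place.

-126.6%

Total contribution margin = 49,990 × R$79.88 = R$3,993,201.20.
EBIT = R$3,993,201.20 − R$3,327,500 = R$665,701.20.
Interest = R$97,900.00, so EBIT − I = R$567,801.20.
Degree of combined leverage = contribution ÷ (EBIT − I) = R$3,993,201.20 ÷ R$567,801.20 = 7.0327.
%ΔEPS = DCL × %ΔSales = 7.0327 × -18.0% = -126.6%.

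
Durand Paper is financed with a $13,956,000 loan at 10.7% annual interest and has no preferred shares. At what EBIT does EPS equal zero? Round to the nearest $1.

$1,493,292

Annual interest = 10.7% × $13,956,000 = $1,493,292.00.
With no preferred dividends, EPS = 0 when EBIT exactly covers interest, so the financial break-even EBIT is $1,493,292.00.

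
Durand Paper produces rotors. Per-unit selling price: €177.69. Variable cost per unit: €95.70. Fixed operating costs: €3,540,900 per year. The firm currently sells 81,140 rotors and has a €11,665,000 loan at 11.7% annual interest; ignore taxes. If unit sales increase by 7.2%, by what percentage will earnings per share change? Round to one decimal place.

+27.4%

At 81,140 units, contribution = 81,140 × €81.99 = €6,652,668.60.
EBIT = €6,652,668.60 − €3,540,900 = €3,111,768.60.
After interest of €1,364,805.00, pre-tax earnings = €1,746,963.60.
Degree of combined leverage = contribution ÷ (EBIT − I) = €6,652,668.60 ÷ €1,746,963.60 = 3.8081.
%ΔEPS = DCL × %ΔSales = 3.8081 × +7.2% = +27.4%.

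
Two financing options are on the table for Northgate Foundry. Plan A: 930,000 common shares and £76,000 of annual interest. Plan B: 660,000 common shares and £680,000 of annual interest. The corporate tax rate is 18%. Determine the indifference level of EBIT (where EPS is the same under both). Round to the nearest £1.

Set EPS_A = EPS_B: (EBIT − £76,000)(1 − 0.18) ÷ 930,000 = (EBIT − £680,000)(1 − 0.18) ÷ 660,000.
The (1 − t) factor cancels: (EBIT − 76,000) × 660,000 = (EBIT − 680,000) × 930,000.
Solving, EBIT = (680,000·930,000 − 76,000·660,000) / (930,000 − 660,000) = 582,240,000,000 / 270,000 = 2,156,444.44.

£2,156,444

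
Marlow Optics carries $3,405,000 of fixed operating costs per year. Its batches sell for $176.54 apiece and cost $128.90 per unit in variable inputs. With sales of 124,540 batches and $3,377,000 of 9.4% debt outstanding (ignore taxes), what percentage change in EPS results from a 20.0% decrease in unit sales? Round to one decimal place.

-53.7%

At 124,540 units, contribution = 124,540 × $47.64 = $5,933,085.60.
Operating income = contribution − fixed costs = $5,933,085.60 − $3,405,000 = $2,528,085.60.
After interest of $317,438.00, pre-tax earnings = $2,210,647.60.
DCL = total CM / (EBIT − I) = $5,933,085.60 / $2,210,647.60 = 2.6839.
%ΔEPS = DCL × %ΔSales = 2.6839 × -20.0% = -53.7%.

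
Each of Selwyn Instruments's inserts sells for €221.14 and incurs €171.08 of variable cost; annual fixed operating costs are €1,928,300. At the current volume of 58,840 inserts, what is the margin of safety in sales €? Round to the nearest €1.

Each unit contributes €221.14 − €171.08 = €50.06. Break-even units = €1,928,300 ÷ €50.06 = 38,519.78; break-even revenue = 38,519.78 × €221.14 = €8,518,263.32.
Actual sales revenue = 58,840 × €221.14 = €13,011,877.60.
Margin of safety = €13,011,877.60 − €8,518,263.32 = €4,493,614.

€4,493,614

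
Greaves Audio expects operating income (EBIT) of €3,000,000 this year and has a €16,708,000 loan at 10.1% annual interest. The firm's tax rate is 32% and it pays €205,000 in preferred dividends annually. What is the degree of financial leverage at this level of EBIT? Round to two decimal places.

2.97

Annual interest charges come to €1,687,508.00.
Preferred dividends grossed up pre-tax: €205,000 / (1 − 0.32) = €301,470.59.
DFL = EBIT ÷ [EBIT − I − D_p/(1−t)] = €3,000,000 ÷ [€3,000,000 − €1,687,508.00 − €301,470.59] = €3,000,000 ÷ €1,011,021.41 = 2.9673.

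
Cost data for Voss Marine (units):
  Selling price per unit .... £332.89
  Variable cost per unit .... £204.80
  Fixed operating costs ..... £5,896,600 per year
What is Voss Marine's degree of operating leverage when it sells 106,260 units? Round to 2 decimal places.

Contribution at this volume is 106,260 × £128.09 = £13,610,843.40.
Operating income = contribution − fixed costs = £13,610,843.40 − £5,896,600 = £7,714,243.40.
DOL = contribution ÷ EBIT = £13,610,843.40 ÷ £7,714,243.40 = 1.7644.

1.76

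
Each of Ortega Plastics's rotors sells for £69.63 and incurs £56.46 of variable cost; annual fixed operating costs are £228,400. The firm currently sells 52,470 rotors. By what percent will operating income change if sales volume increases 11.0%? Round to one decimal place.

+16.4%

Contribution at this volume is 52,470 × £13.17 = £691,029.90.
EBIT = £691,029.90 − £228,400 = £462,629.90.
DOL = contribution ÷ EBIT = £691,029.90 ÷ £462,629.90 = 1.4937.
So EBIT moves 1.4937 × (+11.0%) = +16.4%.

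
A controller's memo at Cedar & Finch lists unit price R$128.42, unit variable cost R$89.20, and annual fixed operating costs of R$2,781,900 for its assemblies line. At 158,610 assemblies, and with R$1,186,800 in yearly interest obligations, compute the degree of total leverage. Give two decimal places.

Total contribution margin = 158,610 × R$39.22 = R$6,220,684.20.
EBIT = R$6,220,684.20 − R$2,781,900 = R$3,438,784.20. Interest = R$1,186,800.00.
DOL = R$6,220,684.20 ÷ R$3,438,784.20 = 1.8090; DFL = R$3,438,784.20 ÷ R$2,251,984.20 = 1.5270.
Combined leverage = 1.8090 × 1.5270 = 2.7623.

2.76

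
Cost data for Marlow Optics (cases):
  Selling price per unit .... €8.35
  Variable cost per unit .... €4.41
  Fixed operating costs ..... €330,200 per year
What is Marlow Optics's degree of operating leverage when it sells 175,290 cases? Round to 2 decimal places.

Contribution at this volume is 175,290 × €3.94 = €690,642.60.
EBIT = €690,642.60 − €330,200 = €360,442.60.
DOL = contribution ÷ EBIT = €690,642.60 ÷ €360,442.60 = 1.9161.

1.92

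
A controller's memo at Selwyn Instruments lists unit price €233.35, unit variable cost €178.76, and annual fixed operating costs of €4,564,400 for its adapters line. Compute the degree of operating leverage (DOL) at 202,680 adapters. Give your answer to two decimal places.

Contribution at this volume is 202,680 × €54.59 = €11,064,301.20.
Subtracting fixed costs: EBIT = €11,064,301.20 − €4,564,400 = €6,499,901.20.
So DOL = total CM / EBIT = €11,064,301.20 / €6,499,901.20 = 1.7022.

1.70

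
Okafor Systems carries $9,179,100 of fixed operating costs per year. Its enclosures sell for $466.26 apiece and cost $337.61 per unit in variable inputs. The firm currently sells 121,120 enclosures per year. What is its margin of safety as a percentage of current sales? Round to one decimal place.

Contribution margin per unit = $466.26 − $337.61 = $128.65. Break-even units = $9,179,100 ÷ $128.65 = 71,349.40; break-even revenue = 71,349.40 × $466.26 = $33,267,370.12.
Current sales = 121,120 × $466.26 = $56,473,411.20.
Margin of safety = ($56,473,411.20 − $33,267,370.12) ÷ $56,473,411.20 = 41.1%.

41.1%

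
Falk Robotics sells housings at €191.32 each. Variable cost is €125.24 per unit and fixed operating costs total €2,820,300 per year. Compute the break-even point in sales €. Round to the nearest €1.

Contribution margin per unit = €191.32 − €125.24 = €66.08, a CM ratio of €66.08 ÷ €191.32 = 0.3454.
Break-even revenue = fixed costs × price ÷ CM = €2,820,300 × €191.32 ÷ €66.08 = €8,165,554.

€8,165,554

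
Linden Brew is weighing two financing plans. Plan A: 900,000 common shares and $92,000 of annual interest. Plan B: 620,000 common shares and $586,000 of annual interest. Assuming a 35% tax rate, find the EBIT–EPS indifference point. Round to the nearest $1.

At indifference, (EBIT − 92,000)(1 − t)/900,000 = (EBIT − 586,000)(1 − t)/620,000.
The (1 − t) factor cancels: (EBIT − 92,000) × 620,000 = (EBIT − 586,000) × 900,000.
EBIT × (900,000 − 620,000) = 586,000 × 900,000 − 92,000 × 620,000 = 470,360,000,000, so EBIT = 470,360,000,000 ÷ 280,000 = 1,679,857.14.

$1,679,857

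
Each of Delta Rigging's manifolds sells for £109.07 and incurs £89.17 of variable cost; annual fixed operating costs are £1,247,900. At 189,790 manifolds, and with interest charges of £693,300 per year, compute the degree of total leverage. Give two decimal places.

2.06

At 189,790 units, contribution = 189,790 × £19.90 = £3,776,821.00.
Operating income = contribution − fixed costs = £3,776,821.00 − £1,247,900 = £2,528,921.00. Interest = £693,300.00, so EBIT − I = £1,835,621.00.
Degree of total leverage = total CM / (EBIT − interest) = £3,776,821.00 / £1,835,621.00 = 2.0575.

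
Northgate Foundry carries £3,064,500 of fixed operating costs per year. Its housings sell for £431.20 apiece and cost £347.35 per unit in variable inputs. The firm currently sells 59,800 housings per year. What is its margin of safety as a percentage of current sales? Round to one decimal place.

Contribution margin per unit = £431.20 − £347.35 = £83.85. Break-even units = £3,064,500 ÷ £83.85 = 36,547.41; break-even revenue = 36,547.41 × £431.20 = £15,759,241.50.
Current sales = 59,800 × £431.20 = £25,785,760.00.
Margin of safety = (£25,785,760.00 − £15,759,241.50) ÷ £25,785,760.00 = 38.9%.

38.9%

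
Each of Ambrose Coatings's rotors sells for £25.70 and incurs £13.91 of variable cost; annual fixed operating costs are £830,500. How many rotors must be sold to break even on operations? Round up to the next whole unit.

Each unit contributes £25.70 − £13.91 = £11.79.
Break-even volume = fixed costs ÷ CM per unit = £830,500 ÷ £11.79 = 70,441.05, so 70,442 rotors.

70,442 rotors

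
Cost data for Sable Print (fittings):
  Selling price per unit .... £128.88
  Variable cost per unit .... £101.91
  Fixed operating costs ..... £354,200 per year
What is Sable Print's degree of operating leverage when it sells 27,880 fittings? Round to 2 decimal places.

1.89

Total contribution margin = 27,880 × £26.97 = £751,923.60.
EBIT = £751,923.60 − £354,200 = £397,723.60.
DOL = contribution ÷ EBIT = £751,923.60 ÷ £397,723.60 = 1.8906.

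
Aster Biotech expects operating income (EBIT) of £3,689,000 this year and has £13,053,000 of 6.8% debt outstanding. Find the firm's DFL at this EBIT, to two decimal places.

Interest = £887,604.00.
Degree of financial leverage = EBIT / (EBIT − interest) = £3,689,000 / £2,801,396.00 = 1.3168.

1.32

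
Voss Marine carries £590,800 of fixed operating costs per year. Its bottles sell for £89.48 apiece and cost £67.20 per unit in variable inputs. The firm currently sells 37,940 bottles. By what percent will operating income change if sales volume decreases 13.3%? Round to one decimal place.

-44.2%

Total contribution margin = 37,940 × £22.28 = £845,303.20.
EBIT = £845,303.20 − £590,800 = £254,503.20.
DOL = contribution ÷ EBIT = £845,303.20 ÷ £254,503.20 = 3.3214.
Operating income changes by 3.3214 × -13.3% = -44.2%.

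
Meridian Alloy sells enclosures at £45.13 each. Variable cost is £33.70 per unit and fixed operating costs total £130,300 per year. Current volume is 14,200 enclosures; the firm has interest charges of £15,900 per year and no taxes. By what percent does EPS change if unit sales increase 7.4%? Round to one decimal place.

+74.6%

Total contribution margin = 14,200 × £11.43 = £162,306.00.
Subtracting fixed costs: EBIT = £162,306.00 − £130,300 = £32,006.00.
Interest = £15,900.00, so EBIT − I = £16,106.00.
DCL = total CM / (EBIT − I) = £162,306.00 / £16,106.00 = 10.0774.
EPS therefore changes by 10.0774 × (+7.4%) = +74.6%.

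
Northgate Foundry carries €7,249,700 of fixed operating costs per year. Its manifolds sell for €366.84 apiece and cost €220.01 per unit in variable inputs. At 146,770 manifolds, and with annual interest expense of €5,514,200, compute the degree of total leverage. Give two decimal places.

At 146,770 units, contribution = 146,770 × €146.83 = €21,550,239.10.
Subtracting fixed costs: EBIT = €21,550,239.10 − €7,249,700 = €14,300,539.10. Interest = €5,514,200.00.
DOL = €21,550,239.10 ÷ €14,300,539.10 = 1.5070; DFL = €14,300,539.10 ÷ €8,786,339.10 = 1.6276.
DCL = DOL × DFL = 1.5070 × 1.6276 = 2.4528.

2.45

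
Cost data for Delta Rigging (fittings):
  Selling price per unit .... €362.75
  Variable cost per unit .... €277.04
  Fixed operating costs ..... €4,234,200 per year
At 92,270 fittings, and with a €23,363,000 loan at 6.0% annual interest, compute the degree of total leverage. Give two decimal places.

At 92,270 units, contribution = 92,270 × €85.71 = €7,908,461.70.
Subtracting fixed costs: EBIT = €7,908,461.70 − €4,234,200 = €3,674,261.70. Interest = €1,401,780.00, so EBIT − I = €2,272,481.70.
DCL = contribution ÷ (EBIT − I) = €7,908,461.70 ÷ €2,272,481.70 = 3.4801.

3.48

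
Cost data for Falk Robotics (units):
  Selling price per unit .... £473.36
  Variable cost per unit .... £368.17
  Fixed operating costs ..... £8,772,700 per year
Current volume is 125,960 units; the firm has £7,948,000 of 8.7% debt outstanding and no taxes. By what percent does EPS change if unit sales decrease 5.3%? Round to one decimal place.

Contribution at this volume is 125,960 × £105.19 = £13,249,732.40.
EBIT = £13,249,732.40 − £8,772,700 = £4,477,032.40.
Interest = £691,476.00, so EBIT − I = £3,785,556.40.
DCL = total CM / (EBIT − I) = £13,249,732.40 / £3,785,556.40 = 3.5001.
%ΔEPS = DCL × %ΔSales = 3.5001 × -5.3% = -18.6%.

-18.6%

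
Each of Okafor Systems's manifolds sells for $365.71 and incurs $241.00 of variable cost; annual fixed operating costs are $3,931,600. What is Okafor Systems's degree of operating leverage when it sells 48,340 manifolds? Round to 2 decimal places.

Contribution at this volume is 48,340 × $124.71 = $6,028,481.40.
Subtracting fixed costs: EBIT = $6,028,481.40 − $3,931,600 = $2,096,881.40.
So DOL = total CM / EBIT = $6,028,481.40 / $2,096,881.40 = 2.8750.

2.87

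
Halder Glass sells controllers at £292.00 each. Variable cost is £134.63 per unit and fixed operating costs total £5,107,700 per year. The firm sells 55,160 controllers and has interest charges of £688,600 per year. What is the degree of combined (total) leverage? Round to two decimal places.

3.01

At 55,160 units, contribution = 55,160 × £157.37 = £8,680,529.20.
Operating income = contribution − fixed costs = £8,680,529.20 − £5,107,700 = £3,572,829.20. Interest = £688,600.00, so EBIT − I = £2,884,229.20.
Degree of total leverage = total CM / (EBIT − interest) = £8,680,529.20 / £2,884,229.20 = 3.0097.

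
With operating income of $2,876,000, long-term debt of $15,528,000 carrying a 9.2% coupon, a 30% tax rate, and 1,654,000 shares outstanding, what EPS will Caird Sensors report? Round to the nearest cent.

$0.61

Pre-tax income = $2,876,000 − $1,428,576.00 = $1,447,424.00.
After tax at 30%: net income = $1,447,424.00 × 0.70 = $1,013,196.80.
Per share: $1,013,196.80 / 1,654,000 shares = $0.61.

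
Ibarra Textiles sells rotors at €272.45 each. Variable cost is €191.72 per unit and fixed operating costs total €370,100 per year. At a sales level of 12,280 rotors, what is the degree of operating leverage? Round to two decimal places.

1.60

Contribution at this volume is 12,280 × €80.73 = €991,364.40.
Subtracting fixed costs: EBIT = €991,364.40 − €370,100 = €621,264.40.
DOL = contribution ÷ EBIT = €991,364.40 ÷ €621,264.40 = 1.5957.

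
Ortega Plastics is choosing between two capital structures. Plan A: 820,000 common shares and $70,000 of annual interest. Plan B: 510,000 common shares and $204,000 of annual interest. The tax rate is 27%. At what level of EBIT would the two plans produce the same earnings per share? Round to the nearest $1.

At indifference, (EBIT − 70,000)(1 − t)/820,000 = (EBIT − 204,000)(1 − t)/510,000.
The (1 − t) factor cancels: (EBIT − 70,000) × 510,000 = (EBIT − 204,000) × 820,000.
Solving, EBIT = (204,000·820,000 − 70,000·510,000) / (820,000 − 510,000) = 131,580,000,000 / 310,000 = 424,451.61.

$424,452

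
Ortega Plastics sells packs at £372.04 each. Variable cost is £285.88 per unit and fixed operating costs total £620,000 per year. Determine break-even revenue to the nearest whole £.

£2,677,168

Contribution margin per unit = £372.04 − £285.88 = £86.16, a CM ratio of £86.16 ÷ £372.04 = 0.2316.
Break-even sales = FC ÷ CM ratio = £620,000 × £372.04 / £86.16 = £2,677,168.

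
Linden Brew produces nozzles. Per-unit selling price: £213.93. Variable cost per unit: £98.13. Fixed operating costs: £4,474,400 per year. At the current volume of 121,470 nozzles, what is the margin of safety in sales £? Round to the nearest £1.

£17,720,029

Each unit contributes £213.93 − £98.13 = £115.80. Break-even units = £4,474,400 ÷ £115.80 = 38,639.03; break-even revenue = 38,639.03 × £213.93 = £8,266,048.29.
Current sales = 121,470 × £213.93 = £25,986,077.10.
Margin of safety = £25,986,077.10 − £8,266,048.29 = £17,720,029.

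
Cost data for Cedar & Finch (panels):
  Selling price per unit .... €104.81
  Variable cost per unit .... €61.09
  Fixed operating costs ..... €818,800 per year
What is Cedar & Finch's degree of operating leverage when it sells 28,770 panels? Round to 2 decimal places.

2.87

Total contribution margin = 28,770 × €43.72 = €1,257,824.40.
Subtracting fixed costs: EBIT = €1,257,824.40 − €818,800 = €439,024.40.
Degree of operating leverage = €1,257,824.40 / €439,024.40 = 2.8650.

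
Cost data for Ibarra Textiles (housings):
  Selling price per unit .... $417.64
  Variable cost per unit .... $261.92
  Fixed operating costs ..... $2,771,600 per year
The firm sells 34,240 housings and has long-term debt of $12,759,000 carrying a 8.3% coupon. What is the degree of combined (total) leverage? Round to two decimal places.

3.55

At 34,240 units, contribution = 34,240 × $155.72 = $5,331,852.80.
Subtracting fixed costs: EBIT = $5,331,852.80 − $2,771,600 = $2,560,252.80. Interest = $1,058,997.00.
DOL = $5,331,852.80 ÷ $2,560,252.80 = 2.0825; DFL = $2,560,252.80 ÷ $1,501,255.80 = 1.7054.
DCL = DOL × DFL = 2.0825 × 1.7054 = 3.5515.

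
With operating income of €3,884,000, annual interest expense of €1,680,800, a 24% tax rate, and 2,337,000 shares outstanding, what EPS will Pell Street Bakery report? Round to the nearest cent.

Pre-tax income = €3,884,000 − €1,680,800.00 = €2,203,200.00.
Net income = €2,203,200.00 × (1 − 0.24) = €1,674,432.00.
Per share: €1,674,432.00 / 2,337,000 shares = €0.72.

€0.72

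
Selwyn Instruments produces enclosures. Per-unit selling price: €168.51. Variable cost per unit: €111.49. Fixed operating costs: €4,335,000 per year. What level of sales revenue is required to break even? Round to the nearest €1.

€12,811,134

CM per unit = €168.51 − €111.49 = €57.02; CM ratio = €57.02 / €168.51 = 0.3384.
Break-even revenue = fixed costs × price ÷ CM = €4,335,000 × €168.51 ÷ €57.02 = €12,811,134.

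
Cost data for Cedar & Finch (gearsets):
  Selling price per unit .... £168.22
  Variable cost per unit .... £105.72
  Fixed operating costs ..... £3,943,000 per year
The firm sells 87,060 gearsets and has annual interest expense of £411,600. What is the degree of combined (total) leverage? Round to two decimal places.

Contribution at this volume is 87,060 × £62.50 = £5,441,250.00.
Subtracting fixed costs: EBIT = £5,441,250.00 − £3,943,000 = £1,498,250.00. Interest = £411,600.00.
DOL = £5,441,250.00 ÷ £1,498,250.00 = 3.6317; DFL = £1,498,250.00 ÷ £1,086,650.00 = 1.3788.
DCL = DOL × DFL = 3.6317 × 1.3788 = 5.0074.

5.01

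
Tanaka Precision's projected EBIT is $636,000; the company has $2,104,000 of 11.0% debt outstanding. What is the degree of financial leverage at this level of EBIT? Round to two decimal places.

1.57

Annual interest charges come to $231,440.00.
Degree of financial leverage = EBIT / (EBIT − interest) = $636,000 / $404,560.00 = 1.5721.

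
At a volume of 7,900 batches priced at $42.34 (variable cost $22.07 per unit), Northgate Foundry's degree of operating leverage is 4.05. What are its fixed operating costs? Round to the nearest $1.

$120,594

At 7,900 units, contribution = 7,900 × $20.27 = $160,133.00.
DOL = contribution / EBIT, so EBIT = $160,133.00 / 4.05 = $39,539.01.
Fixed costs = CM − EBIT = $160,133.00 − $39,539.01 = $120,594.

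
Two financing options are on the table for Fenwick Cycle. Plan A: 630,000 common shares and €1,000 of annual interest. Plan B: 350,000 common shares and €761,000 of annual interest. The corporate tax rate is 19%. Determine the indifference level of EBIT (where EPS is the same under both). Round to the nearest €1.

€1,711,000

At indifference, (EBIT − 1,000)(1 − t)/630,000 = (EBIT − 761,000)(1 − t)/350,000.
The (1 − t) factor cancels: (EBIT − 1,000) × 350,000 = (EBIT − 761,000) × 630,000.
EBIT × (630,000 − 350,000) = 761,000 × 630,000 − 1,000 × 350,000 = 479,080,000,000, so EBIT = 479,080,000,000 ÷ 280,000 = 1,711,000.00.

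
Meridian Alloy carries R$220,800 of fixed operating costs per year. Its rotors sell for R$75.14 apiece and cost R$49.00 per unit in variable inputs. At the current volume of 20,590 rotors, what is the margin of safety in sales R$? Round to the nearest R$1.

R$912,438

Contribution margin per unit = R$75.14 − R$49.00 = R$26.14. Break-even units = R$220,800 ÷ R$26.14 = 8,446.82; break-even revenue = 8,446.82 × R$75.14 = R$634,694.41.
Actual sales revenue = 20,590 × R$75.14 = R$1,547,132.60.
Margin of safety = R$1,547,132.60 − R$634,694.41 = R$912,438.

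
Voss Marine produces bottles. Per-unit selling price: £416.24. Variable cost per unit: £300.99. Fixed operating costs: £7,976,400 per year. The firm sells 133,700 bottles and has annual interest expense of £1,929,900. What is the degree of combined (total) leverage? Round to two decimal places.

2.80

Total contribution margin = 133,700 × £115.25 = £15,408,925.00.
Operating income = contribution − fixed costs = £15,408,925.00 − £7,976,400 = £7,432,525.00. Interest = £1,929,900.00, so EBIT − I = £5,502,625.00.
Degree of total leverage = total CM / (EBIT − interest) = £15,408,925.00 / £5,502,625.00 = 2.8003.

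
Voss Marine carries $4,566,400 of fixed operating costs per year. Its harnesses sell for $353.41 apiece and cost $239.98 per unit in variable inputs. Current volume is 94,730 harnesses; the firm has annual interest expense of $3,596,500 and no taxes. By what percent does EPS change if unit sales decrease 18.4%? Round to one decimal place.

-76.6%

At 94,730 units, contribution = 94,730 × $113.43 = $10,745,223.90.
EBIT = $10,745,223.90 − $4,566,400 = $6,178,823.90.
After interest of $3,596,500.00, pre-tax earnings = $2,582,323.90.
Degree of combined leverage = contribution ÷ (EBIT − I) = $10,745,223.90 ÷ $2,582,323.90 = 4.1611.
EPS therefore changes by 4.1611 × (-18.4%) = -76.6%.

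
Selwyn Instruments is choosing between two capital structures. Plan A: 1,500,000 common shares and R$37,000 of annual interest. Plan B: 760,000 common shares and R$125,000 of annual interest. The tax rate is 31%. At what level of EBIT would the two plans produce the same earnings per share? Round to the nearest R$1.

Set EPS_A = EPS_B: (EBIT − R$37,000)(1 − 0.31) ÷ 1,500,000 = (EBIT − R$125,000)(1 − 0.31) ÷ 760,000.
The (1 − t) factor cancels: (EBIT − 37,000) × 760,000 = (EBIT − 125,000) × 1,500,000.
Solving, EBIT = (125,000·1,500,000 − 37,000·760,000) / (1,500,000 − 760,000) = 159,380,000,000 / 740,000 = 215,378.38.

R$215,378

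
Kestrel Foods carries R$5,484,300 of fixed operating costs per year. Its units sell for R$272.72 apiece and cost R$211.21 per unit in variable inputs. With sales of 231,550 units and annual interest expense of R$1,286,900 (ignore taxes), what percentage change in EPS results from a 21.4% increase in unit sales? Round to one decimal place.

At 231,550 units, contribution = 231,550 × R$61.51 = R$14,242,640.50.
EBIT = R$14,242,640.50 − R$5,484,300 = R$8,758,340.50.
Interest = R$1,286,900.00, so EBIT − I = R$7,471,440.50.
DCL = total CM / (EBIT − I) = R$14,242,640.50 / R$7,471,440.50 = 1.9063.
%ΔEPS = DCL × %ΔSales = 1.9063 × +21.4% = +40.8%.

+40.8%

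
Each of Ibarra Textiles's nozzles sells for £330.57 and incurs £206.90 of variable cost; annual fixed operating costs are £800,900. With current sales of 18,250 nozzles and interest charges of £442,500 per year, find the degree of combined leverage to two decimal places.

2.23

At 18,250 units, contribution = 18,250 × £123.67 = £2,256,977.50.
Subtracting fixed costs: EBIT = £2,256,977.50 − £800,900 = £1,456,077.50. Interest = £442,500.00, so EBIT − I = £1,013,577.50.
DCL = contribution ÷ (EBIT − I) = £2,256,977.50 ÷ £1,013,577.50 = 2.2267.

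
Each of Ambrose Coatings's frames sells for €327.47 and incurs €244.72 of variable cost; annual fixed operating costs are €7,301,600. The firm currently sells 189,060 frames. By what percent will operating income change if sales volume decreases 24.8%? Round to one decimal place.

Total contribution margin = 189,060 × €82.75 = €15,644,715.00.
EBIT = €15,644,715.00 − €7,301,600 = €8,343,115.00.
So DOL = total CM / EBIT = €15,644,715.00 / €8,343,115.00 = 1.8752.
Operating income changes by 1.8752 × -24.8% = -46.5%.

-46.5%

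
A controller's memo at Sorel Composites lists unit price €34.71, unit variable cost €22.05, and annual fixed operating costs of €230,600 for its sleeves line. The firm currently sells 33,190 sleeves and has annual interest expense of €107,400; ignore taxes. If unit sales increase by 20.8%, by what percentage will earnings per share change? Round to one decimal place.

+106.3%

Total contribution margin = 33,190 × €12.66 = €420,185.40.
Operating income = contribution − fixed costs = €420,185.40 − €230,600 = €189,585.40.
Interest = €107,400.00, so EBIT − I = €82,185.40.
Degree of combined leverage = contribution ÷ (EBIT − I) = €420,185.40 ÷ €82,185.40 = 5.1127.
EPS therefore changes by 5.1127 × (+20.8%) = +106.3%.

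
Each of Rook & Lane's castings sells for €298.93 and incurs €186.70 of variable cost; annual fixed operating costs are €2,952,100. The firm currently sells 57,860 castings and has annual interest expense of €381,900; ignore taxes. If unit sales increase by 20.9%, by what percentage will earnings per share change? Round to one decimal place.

+43.0%

Total contribution margin = 57,860 × €112.23 = €6,493,627.80.
Operating income = contribution − fixed costs = €6,493,627.80 − €2,952,100 = €3,541,527.80.
After interest of €381,900.00, pre-tax earnings = €3,159,627.80.
Degree of combined leverage = contribution ÷ (EBIT − I) = €6,493,627.80 ÷ €3,159,627.80 = 2.0552.
EPS therefore changes by 2.0552 × (+20.9%) = +43.0%.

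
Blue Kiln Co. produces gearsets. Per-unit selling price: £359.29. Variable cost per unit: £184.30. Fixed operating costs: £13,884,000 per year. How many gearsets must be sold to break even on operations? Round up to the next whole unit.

Each unit contributes £359.29 − £184.30 = £174.99.
Break-even volume = fixed costs ÷ CM per unit = £13,884,000 ÷ £174.99 = 79,341.68, so 79,342 gearsets.

79,342 gearsets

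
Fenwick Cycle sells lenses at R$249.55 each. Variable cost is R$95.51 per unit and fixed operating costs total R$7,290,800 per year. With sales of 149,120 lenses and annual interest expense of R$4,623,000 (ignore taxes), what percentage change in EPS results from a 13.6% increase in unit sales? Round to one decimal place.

Total contribution margin = 149,120 × R$154.04 = R$22,970,444.80.
Subtracting fixed costs: EBIT = R$22,970,444.80 − R$7,290,800 = R$15,679,644.80.
Interest = R$4,623,000.00, so EBIT − I = R$11,056,644.80.
Degree of combined leverage = contribution ÷ (EBIT − I) = R$22,970,444.80 ÷ R$11,056,644.80 = 2.0775.
EPS therefore changes by 2.0775 × (+13.6%) = +28.3%.

+28.3%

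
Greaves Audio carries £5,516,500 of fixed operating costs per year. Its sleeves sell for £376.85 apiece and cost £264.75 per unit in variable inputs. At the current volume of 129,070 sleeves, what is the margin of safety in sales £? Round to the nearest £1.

£30,095,043

Each unit contributes £376.85 − £264.75 = £112.10. Break-even units = £5,516,500 ÷ £112.10 = 49,210.53; break-even revenue = 49,210.53 × £376.85 = £18,544,986.84.
Current sales = 129,070 × £376.85 = £48,640,029.50.
Margin of safety = £48,640,029.50 − £18,544,986.84 = £30,095,043.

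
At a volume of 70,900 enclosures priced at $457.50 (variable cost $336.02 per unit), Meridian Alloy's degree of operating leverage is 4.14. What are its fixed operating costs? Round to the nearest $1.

$6,532,514

Total contribution margin = 70,900 × $121.48 = $8,612,932.00.
Since DOL = CM ÷ EBIT, EBIT = $8,612,932.00 ÷ 4.14 = $2,080,418.36.
And FC = contribution − EBIT = $8,612,932.00 − $2,080,418.36 = $6,532,514.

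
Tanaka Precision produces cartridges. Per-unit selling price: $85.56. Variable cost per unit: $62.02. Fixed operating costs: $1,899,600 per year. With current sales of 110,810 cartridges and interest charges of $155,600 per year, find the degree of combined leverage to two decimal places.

4.71

At 110,810 units, contribution = 110,810 × $23.54 = $2,608,467.40.
Operating income = contribution − fixed costs = $2,608,467.40 − $1,899,600 = $708,867.40. Interest = $155,600.00.
DOL = $2,608,467.40 ÷ $708,867.40 = 3.6798; DFL = $708,867.40 ÷ $553,267.40 = 1.2812.
Combined leverage = 3.6798 × 1.2812 = 4.7146.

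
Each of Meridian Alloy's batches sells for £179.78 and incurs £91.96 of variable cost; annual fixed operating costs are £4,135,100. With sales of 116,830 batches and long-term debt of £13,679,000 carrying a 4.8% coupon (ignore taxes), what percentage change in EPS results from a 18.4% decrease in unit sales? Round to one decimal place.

Total contribution margin = 116,830 × £87.82 = £10,260,010.60.
Subtracting fixed costs: EBIT = £10,260,010.60 − £4,135,100 = £6,124,910.60.
Interest = £656,592.00, so EBIT − I = £5,468,318.60.
Degree of combined leverage = contribution ÷ (EBIT − I) = £10,260,010.60 ÷ £5,468,318.60 = 1.8763.
%ΔEPS = DCL × %ΔSales = 1.8763 × -18.4% = -34.5%.

-34.5%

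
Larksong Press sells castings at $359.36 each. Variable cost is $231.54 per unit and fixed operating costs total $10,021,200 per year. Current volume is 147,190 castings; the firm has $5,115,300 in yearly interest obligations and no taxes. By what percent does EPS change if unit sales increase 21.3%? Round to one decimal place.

Total contribution margin = 147,190 × $127.82 = $18,813,825.80.
Operating income = contribution − fixed costs = $18,813,825.80 − $10,021,200 = $8,792,625.80.
After interest of $5,115,300.00, pre-tax earnings = $3,677,325.80.
DCL = total CM / (EBIT − I) = $18,813,825.80 / $3,677,325.80 = 5.1162.
EPS therefore changes by 5.1162 × (+21.3%) = +109.0%.

+109.0%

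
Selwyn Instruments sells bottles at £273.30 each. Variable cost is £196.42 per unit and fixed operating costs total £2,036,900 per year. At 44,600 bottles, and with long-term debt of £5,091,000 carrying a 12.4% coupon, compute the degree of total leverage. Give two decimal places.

Contribution at this volume is 44,600 × £76.88 = £3,428,848.00.
EBIT = £3,428,848.00 − £2,036,900 = £1,391,948.00. Interest = £631,284.00, so EBIT − I = £760,664.00.
DCL = contribution ÷ (EBIT − I) = £3,428,848.00 ÷ £760,664.00 = 4.5077.

4.51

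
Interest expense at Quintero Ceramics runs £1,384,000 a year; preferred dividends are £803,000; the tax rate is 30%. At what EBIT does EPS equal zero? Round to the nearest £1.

Grossing the preferred dividend up to pre-tax terms: £803,000 / (1 − 0.30) = £1,147,142.86.
EPS = 0 when EBIT covers interest plus the pre-tax preferred burden: £1,384,000 + £1,147,142.86 = £2,531,142.86.

£2,531,143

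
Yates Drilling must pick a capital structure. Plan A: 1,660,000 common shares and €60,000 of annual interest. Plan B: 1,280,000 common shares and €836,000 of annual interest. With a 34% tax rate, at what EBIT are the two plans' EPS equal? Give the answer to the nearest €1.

€3,449,895

At indifference, (EBIT − 60,000)(1 − t)/1,660,000 = (EBIT − 836,000)(1 − t)/1,280,000.
Cancelling (1 − t) and cross-multiplying: 1,280,000·(EBIT − 60,000) = 1,660,000·(EBIT − 836,000).
Solving, EBIT = (836,000·1,660,000 − 60,000·1,280,000) / (1,660,000 − 1,280,000) = 1,310,960,000,000 / 380,000 = 3,449,894.74.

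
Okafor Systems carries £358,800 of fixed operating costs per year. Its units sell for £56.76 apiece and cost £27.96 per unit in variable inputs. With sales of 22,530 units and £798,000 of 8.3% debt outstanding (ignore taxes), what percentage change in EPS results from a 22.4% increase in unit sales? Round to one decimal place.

Total contribution margin = 22,530 × £28.80 = £648,864.00.
Operating income = contribution − fixed costs = £648,864.00 − £358,800 = £290,064.00.
Interest = £66,234.00, so EBIT − I = £223,830.00.
Degree of combined leverage = contribution ÷ (EBIT − I) = £648,864.00 ÷ £223,830.00 = 2.8989.
%ΔEPS = DCL × %ΔSales = 2.8989 × +22.4% = +64.9%.

+64.9%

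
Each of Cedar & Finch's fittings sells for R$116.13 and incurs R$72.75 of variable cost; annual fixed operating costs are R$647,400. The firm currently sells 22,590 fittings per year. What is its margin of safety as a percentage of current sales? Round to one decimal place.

Unit CM = price − variable cost = R$116.13 − R$72.75 = R$43.38. Break-even units = R$647,400 ÷ R$43.38 = 14,923.93; break-even revenue = 14,923.93 × R$116.13 = R$1,733,115.77.
Current sales = 22,590 × R$116.13 = R$2,623,376.70.
Margin of safety = (R$2,623,376.70 − R$1,733,115.77) ÷ R$2,623,376.70 = 33.9%.

33.9%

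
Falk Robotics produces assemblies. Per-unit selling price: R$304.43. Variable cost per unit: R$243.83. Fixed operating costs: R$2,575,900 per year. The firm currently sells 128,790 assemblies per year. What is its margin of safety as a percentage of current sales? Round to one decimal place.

Each unit contributes R$304.43 − R$243.83 = R$60.60. Break-even units = R$2,575,900 ÷ R$60.60 = 42,506.60; break-even revenue = 42,506.60 × R$304.43 = R$12,940,284.44.
Current sales = 128,790 × R$304.43 = R$39,207,539.70.
Margin of safety = (R$39,207,539.70 − R$12,940,284.44) ÷ R$39,207,539.70 = 67.0%.

67.0%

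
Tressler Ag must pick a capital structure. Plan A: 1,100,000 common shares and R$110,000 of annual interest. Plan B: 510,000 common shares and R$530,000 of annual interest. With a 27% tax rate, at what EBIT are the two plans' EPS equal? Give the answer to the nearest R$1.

R$893,051

At indifference, (EBIT − 110,000)(1 − t)/1,100,000 = (EBIT − 530,000)(1 − t)/510,000.
Cancelling (1 − t) and cross-multiplying: 510,000·(EBIT − 110,000) = 1,100,000·(EBIT − 530,000).
EBIT × (1,100,000 − 510,000) = 530,000 × 1,100,000 − 110,000 × 510,000 = 526,900,000,000, so EBIT = 526,900,000,000 ÷ 590,000 = 893,050.85.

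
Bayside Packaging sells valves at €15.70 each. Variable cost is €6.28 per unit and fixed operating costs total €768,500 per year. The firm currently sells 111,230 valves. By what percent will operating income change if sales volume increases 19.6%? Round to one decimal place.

+73.5%

Contribution at this volume is 111,230 × €9.42 = €1,047,786.60.
Subtracting fixed costs: EBIT = €1,047,786.60 − €768,500 = €279,286.60.
DOL = contribution ÷ EBIT = €1,047,786.60 ÷ €279,286.60 = 3.7517.
So EBIT moves 3.7517 × (+19.6%) = +73.5%.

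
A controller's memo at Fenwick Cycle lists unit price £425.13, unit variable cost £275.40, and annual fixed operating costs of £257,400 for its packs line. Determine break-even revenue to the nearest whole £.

£730,839

CM per unit = £425.13 − £275.40 = £149.73; CM ratio = £149.73 / £425.13 = 0.3522.
Break-even sales = FC ÷ CM ratio = £257,400 × £425.13 / £149.73 = £730,839.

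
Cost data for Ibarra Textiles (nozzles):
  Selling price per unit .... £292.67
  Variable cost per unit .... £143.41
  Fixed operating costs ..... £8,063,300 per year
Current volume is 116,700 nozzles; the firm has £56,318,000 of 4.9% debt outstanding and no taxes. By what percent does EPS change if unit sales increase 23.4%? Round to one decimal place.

Total contribution margin = 116,700 × £149.26 = £17,418,642.00.
EBIT = £17,418,642.00 − £8,063,300 = £9,355,342.00.
Interest = £2,759,582.00, so EBIT − I = £6,595,760.00.
DCL = total CM / (EBIT − I) = £17,418,642.00 / £6,595,760.00 = 2.6409.
%ΔEPS = DCL × %ΔSales = 2.6409 × +23.4% = +61.8%.

+61.8%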